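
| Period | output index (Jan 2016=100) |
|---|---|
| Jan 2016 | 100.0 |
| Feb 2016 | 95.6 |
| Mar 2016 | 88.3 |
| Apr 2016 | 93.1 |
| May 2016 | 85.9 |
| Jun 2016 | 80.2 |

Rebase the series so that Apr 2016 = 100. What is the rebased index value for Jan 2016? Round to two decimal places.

Rebased(Jan 2016) = 100.0 / 93.1 × 100 = 107.4114

107.41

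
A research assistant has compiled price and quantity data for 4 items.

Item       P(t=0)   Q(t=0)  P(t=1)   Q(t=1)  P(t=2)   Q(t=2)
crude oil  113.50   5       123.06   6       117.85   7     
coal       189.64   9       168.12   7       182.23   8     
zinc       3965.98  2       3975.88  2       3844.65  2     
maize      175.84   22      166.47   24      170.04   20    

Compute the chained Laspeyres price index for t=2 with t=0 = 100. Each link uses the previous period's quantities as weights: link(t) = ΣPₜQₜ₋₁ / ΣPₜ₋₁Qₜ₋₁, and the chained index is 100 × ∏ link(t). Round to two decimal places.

Link t=0→t=1:
ΣP(t=1)Q(t=0) = 123.06×5 + 168.12×9 + 3975.88×2 + 166.47×22 = 615.3 + 1513.08 + 7951.76 + 3662.34 = 13742.48
ΣP(t=0)Q(t=0) = 113.50×5 + 189.64×9 + 3965.98×2 + 175.84×22 = 567.5 + 1706.76 + 7931.96 + 3868.48 = 14074.7
link = 13742.48/14074.7 = 0.976396
Link t=1→t=2:
ΣP(t=2)Q(t=1) = 117.85×6 + 182.23×7 + 3844.65×2 + 170.04×24 = 707.1 + 1275.61 + 7689.3 + 4080.96 = 13752.97
ΣP(t=1)Q(t=1) = 123.06×6 + 168.12×7 + 3975.88×2 + 166.47×24 = 738.36 + 1176.84 + 7951.76 + 3995.28 = 13862.24
link = 13752.97/13862.24 = 0.992117
Chained index = 100 × 0.976396 × 0.992117 = 96.8699

96.87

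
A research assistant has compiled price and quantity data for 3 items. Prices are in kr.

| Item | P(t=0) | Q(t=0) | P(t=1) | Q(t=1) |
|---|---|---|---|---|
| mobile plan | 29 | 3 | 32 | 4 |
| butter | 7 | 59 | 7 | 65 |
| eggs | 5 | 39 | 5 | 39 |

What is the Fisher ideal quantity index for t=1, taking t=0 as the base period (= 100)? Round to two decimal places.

Laspeyres component (base-period weights):
ΣP(t=0)Q(t=1) = 29×4 + 7×65 + 5×39 = 116 + 455 + 195 = 766
ΣP(t=0)Q(t=0) = 29×3 + 7×59 + 5×39 = 87 + 413 + 195 = 695
L = 766 / 695 × 100 = 110.2158
Paasche component (current-period weights):
ΣP(t=1)Q(t=1) = 32×4 + 7×65 + 5×39 = 128 + 455 + 195 = 778
ΣP(t=1)Q(t=0) = 32×3 + 7×59 + 5×39 = 96 + 413 + 195 = 704
P = 778 / 704 × 100 = 110.5114
Fisher = √(L × P) = √(110.2158 × 110.5114) = 110.3635

110.36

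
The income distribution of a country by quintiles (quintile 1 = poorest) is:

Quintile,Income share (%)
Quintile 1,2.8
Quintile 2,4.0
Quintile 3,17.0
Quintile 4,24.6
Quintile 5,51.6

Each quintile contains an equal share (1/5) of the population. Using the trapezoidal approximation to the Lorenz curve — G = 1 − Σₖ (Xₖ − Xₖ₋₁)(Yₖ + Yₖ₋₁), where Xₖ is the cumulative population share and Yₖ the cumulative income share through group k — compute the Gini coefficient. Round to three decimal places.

0.473

Cumulative income shares Yₖ: 0.0280, 0.0680, 0.2380, 0.4840, 1.0000
Σ (Xₖ−Xₖ₋₁)(Yₖ+Yₖ₋₁) = (1/5)(0.0280+0.0000) + (1/5)(0.0680+0.0280) + (1/5)(0.2380+0.0680) + (1/5)(0.4840+0.2380) + (1/5)(1.0000+0.4840)
  = 0.0056 + 0.0192 + 0.0612 + 0.1444 + 0.2968 = 0.5272
G = 1 − 0.5272 = 0.4728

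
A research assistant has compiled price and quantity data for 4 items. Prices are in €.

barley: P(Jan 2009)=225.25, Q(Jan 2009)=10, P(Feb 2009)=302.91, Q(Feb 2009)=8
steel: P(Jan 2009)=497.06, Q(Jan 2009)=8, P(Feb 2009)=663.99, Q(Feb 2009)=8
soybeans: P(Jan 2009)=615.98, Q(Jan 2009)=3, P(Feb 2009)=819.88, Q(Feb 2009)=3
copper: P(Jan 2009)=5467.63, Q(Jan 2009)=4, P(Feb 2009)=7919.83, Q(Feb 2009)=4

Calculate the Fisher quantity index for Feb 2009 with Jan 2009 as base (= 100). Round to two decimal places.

98.53

Laspeyres component (base-period weights):
ΣP(Jan 2009)Q(Feb 2009) = 225.25×8 + 497.06×8 + 615.98×3 + 5467.63×4 = 1802 + 3976.48 + 1847.94 + 21870.52 = 29496.94
ΣP(Jan 2009)Q(Jan 2009) = 225.25×10 + 497.06×8 + 615.98×3 + 5467.63×4 = 2252.5 + 3976.48 + 1847.94 + 21870.52 = 29947.44
L = 29496.94 / 29947.44 × 100 = 98.4957
Paasche component (current-period weights):
ΣP(Feb 2009)Q(Feb 2009) = 302.91×8 + 663.99×8 + 819.88×3 + 7919.83×4 = 2423.28 + 5311.92 + 2459.64 + 31679.32 = 41874.16
ΣP(Feb 2009)Q(Jan 2009) = 302.91×10 + 663.99×8 + 819.88×3 + 7919.83×4 = 3029.1 + 5311.92 + 2459.64 + 31679.32 = 42479.98
P = 41874.16 / 42479.98 × 100 = 98.5739
Fisher = √(L × P) = √(98.4957 × 98.5739) = 98.5348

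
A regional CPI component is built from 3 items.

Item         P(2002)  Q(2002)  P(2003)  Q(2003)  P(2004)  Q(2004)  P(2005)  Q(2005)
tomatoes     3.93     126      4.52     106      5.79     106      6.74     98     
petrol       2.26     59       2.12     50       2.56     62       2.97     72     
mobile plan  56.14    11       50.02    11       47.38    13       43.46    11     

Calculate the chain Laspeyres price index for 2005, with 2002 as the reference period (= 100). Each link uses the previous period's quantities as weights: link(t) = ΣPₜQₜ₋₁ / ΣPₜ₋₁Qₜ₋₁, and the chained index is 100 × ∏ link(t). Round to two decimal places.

Link 2002→2003:
ΣP(2003)Q(2002) = 4.52×126 + 2.12×59 + 50.02×11 = 569.52 + 125.08 + 550.22 = 1244.82
ΣP(2002)Q(2002) = 3.93×126 + 2.26×59 + 56.14×11 = 495.18 + 133.34 + 617.54 = 1246.06
link = 1244.82/1246.06 = 0.999005
Link 2003→2004:
ΣP(2004)Q(2003) = 5.79×106 + 2.56×50 + 47.38×11 = 613.74 + 128 + 521.18 = 1262.92
ΣP(2003)Q(2003) = 4.52×106 + 2.12×50 + 50.02×11 = 479.12 + 106 + 550.22 = 1135.34
link = 1262.92/1135.34 = 1.112372
Link 2004→2005:
ΣP(2005)Q(2004) = 6.74×106 + 2.97×62 + 43.46×13 = 714.44 + 184.14 + 564.98 = 1463.56
ΣP(2004)Q(2004) = 5.79×106 + 2.56×62 + 47.38×13 = 613.74 + 158.72 + 615.94 = 1388.4
link = 1463.56/1388.4 = 1.054134
Chained index = 100 × 0.999005 × 1.112372 × 1.054134 = 117.1422

117.14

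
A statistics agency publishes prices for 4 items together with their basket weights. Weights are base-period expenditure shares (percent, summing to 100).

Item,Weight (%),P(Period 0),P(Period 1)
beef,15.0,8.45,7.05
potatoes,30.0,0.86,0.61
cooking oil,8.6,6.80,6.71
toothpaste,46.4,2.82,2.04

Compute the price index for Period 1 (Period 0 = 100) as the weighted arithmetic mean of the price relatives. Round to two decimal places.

75.85

beef: 15.0 × (7.05/8.45) = 15.0 × 0.834320 = 12.5148
potatoes: 30.0 × (0.61/0.86) = 30.0 × 0.709302 = 21.2791
cooking oil: 8.6 × (6.71/6.80) = 8.6 × 0.986765 = 8.4862
toothpaste: 46.4 × (2.04/2.82) = 46.4 × 0.723404 = 33.5660
Index = Σ wᵢ·(p₁ᵢ/p₀ᵢ) = 12.5148 + 21.2791 + 8.4862 + 33.5660 = 75.8460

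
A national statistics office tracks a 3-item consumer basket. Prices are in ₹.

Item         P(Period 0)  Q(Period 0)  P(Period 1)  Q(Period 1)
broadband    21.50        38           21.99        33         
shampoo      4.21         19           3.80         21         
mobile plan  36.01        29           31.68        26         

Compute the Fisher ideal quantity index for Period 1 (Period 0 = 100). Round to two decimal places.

89.26

Laspeyres component (base-period weights):
ΣP(Period 0)Q(Period 1) = 21.50×33 + 4.21×21 + 36.01×26 = 709.5 + 88.41 + 936.26 = 1734.17
ΣP(Period 0)Q(Period 0) = 21.50×38 + 4.21×19 + 36.01×29 = 817 + 79.99 + 1044.29 = 1941.28
L = 1734.17 / 1941.28 × 100 = 89.3313
Paasche component (current-period weights):
ΣP(Period 1)Q(Period 1) = 21.99×33 + 3.80×21 + 31.68×26 = 725.67 + 79.8 + 823.68 = 1629.15
ΣP(Period 1)Q(Period 0) = 21.99×38 + 3.80×19 + 31.68×29 = 835.62 + 72.2 + 918.72 = 1826.54
P = 1629.15 / 1826.54 × 100 = 89.1932
Fisher = √(L × P) = √(89.3313 × 89.1932) = 89.2622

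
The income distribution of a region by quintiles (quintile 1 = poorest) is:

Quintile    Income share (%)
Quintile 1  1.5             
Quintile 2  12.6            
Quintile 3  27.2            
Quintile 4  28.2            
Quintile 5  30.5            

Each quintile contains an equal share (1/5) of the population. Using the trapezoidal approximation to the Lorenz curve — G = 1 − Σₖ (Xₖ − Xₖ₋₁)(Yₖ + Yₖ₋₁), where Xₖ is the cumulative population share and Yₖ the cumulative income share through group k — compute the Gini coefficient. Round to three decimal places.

0.294

Cumulative income shares Yₖ: 0.0150, 0.1410, 0.4130, 0.6950, 1.0000
Σ (Xₖ−Xₖ₋₁)(Yₖ+Yₖ₋₁) = (1/5)(0.0150+0.0000) + (1/5)(0.1410+0.0150) + (1/5)(0.4130+0.1410) + (1/5)(0.6950+0.4130) + (1/5)(1.0000+0.6950)
  = 0.0030 + 0.0312 + 0.1108 + 0.2216 + 0.3390 = 0.7056
G = 1 − 0.7056 = 0.2944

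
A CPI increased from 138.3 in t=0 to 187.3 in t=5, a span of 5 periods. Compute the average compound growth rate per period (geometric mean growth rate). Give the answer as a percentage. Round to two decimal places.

6.25%

Growth factor = (187.3/138.3)^(1/5) = (1.354302)^(1/5) = 1.062535
Growth rate = 1.062535 − 1 = 0.062535 = 6.2535%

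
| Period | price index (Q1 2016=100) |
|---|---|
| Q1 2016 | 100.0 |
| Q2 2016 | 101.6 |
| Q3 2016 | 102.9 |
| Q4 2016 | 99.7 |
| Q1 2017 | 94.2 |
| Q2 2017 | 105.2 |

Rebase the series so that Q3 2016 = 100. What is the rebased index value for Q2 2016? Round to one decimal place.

Rebased(Q2 2016) = 101.6 / 102.9 × 100 = 98.7366

98.7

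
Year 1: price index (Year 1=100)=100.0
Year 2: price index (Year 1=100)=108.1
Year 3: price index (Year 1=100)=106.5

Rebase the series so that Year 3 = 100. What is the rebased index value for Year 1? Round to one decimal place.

93.9

Rebased(Year 1) = 100.0 / 106.5 × 100 = 93.8967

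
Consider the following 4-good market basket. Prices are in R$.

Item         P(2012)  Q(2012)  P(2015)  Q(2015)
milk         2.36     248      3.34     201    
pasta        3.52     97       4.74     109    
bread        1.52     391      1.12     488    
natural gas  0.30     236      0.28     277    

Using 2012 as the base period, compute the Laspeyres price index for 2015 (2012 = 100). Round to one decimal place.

112.6

Laspeyres price index uses base-period quantities as weights.
ΣP(2015)·Q(2012) = 3.34×248 + 4.74×97 + 1.12×391 + 0.28×236 = 828.32 + 459.78 + 437.92 + 66.08 = 1792.1
ΣP(2012)·Q(2012) = 2.36×248 + 3.52×97 + 1.52×391 + 0.30×236 = 585.28 + 341.44 + 594.32 + 70.8 = 1591.84
Index = 1792.1 / 1591.84 × 100 = 112.5804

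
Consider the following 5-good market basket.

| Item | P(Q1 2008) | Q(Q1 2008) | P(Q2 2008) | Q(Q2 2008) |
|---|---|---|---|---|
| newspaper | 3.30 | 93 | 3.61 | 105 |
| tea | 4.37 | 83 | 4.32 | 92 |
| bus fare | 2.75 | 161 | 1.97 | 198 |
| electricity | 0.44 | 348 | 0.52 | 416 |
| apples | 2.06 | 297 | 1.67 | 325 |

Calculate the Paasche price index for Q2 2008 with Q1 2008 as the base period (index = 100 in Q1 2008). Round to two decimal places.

89.75

Paasche price index uses current-period quantities as weights.
ΣP(Q2 2008)·Q(Q2 2008) = 3.61×105 + 4.32×92 + 1.97×198 + 0.52×416 + 1.67×325 = 379.05 + 397.44 + 390.06 + 216.32 + 542.75 = 1925.62
ΣP(Q1 2008)·Q(Q2 2008) = 3.30×105 + 4.37×92 + 2.75×198 + 0.44×416 + 2.06×325 = 346.5 + 402.04 + 544.5 + 183.04 + 669.5 = 2145.58
Index = 1925.62 / 2145.58 × 100 = 89.7482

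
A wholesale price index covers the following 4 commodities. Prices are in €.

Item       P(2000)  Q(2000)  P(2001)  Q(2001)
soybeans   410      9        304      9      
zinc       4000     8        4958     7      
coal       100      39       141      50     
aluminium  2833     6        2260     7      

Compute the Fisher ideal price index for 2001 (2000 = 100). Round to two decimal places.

107.65

Laspeyres component (base-period weights):
ΣP(2001)Q(2000) = 304×9 + 4958×8 + 141×39 + 2260×6 = 2736 + 39664 + 5499 + 13560 = 61459
ΣP(2000)Q(2000) = 410×9 + 4000×8 + 100×39 + 2833×6 = 3690 + 32000 + 3900 + 16998 = 56588
L = 61459 / 56588 × 100 = 108.6078
Paasche component (current-period weights):
ΣP(2001)Q(2001) = 304×9 + 4958×7 + 141×50 + 2260×7 = 2736 + 34706 + 7050 + 15820 = 60312
ΣP(2000)Q(2001) = 410×9 + 4000×7 + 100×50 + 2833×7 = 3690 + 28000 + 5000 + 19831 = 56521
P = 60312 / 56521 × 100 = 106.7072
Fisher = √(L × P) = √(108.6078 × 106.7072) = 107.6533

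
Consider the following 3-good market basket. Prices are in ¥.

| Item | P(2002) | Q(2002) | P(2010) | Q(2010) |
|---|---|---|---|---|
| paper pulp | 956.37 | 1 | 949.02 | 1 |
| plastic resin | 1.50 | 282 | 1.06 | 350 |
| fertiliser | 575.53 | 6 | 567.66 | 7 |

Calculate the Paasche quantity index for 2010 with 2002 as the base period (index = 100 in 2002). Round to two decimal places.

113.75

Paasche quantity index uses current-period prices as weights.
ΣP(2010)·Q(2010) = 949.02×1 + 1.06×350 + 567.66×7 = 949.02 + 371 + 3973.62 = 5293.64
ΣP(2010)·Q(2002) = 949.02×1 + 1.06×282 + 567.66×6 = 949.02 + 298.92 + 3405.96 = 4653.9
Index = 5293.64 / 4653.9 × 100 = 113.7463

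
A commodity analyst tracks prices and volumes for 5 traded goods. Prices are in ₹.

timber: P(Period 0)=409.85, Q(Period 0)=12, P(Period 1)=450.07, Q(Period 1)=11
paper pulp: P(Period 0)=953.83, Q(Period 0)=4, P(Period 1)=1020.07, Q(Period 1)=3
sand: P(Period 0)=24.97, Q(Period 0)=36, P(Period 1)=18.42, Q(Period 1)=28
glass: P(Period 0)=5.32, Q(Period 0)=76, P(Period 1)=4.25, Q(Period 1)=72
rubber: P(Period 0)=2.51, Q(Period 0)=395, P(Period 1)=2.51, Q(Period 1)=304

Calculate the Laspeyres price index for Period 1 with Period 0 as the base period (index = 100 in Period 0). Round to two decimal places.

103.90

Laspeyres price index uses base-period quantities as weights.
ΣP(Period 1)·Q(Period 0) = 450.07×12 + 1020.07×4 + 18.42×36 + 4.25×76 + 2.51×395 = 5400.84 + 4080.28 + 663.12 + 323 + 991.45 = 11458.69
ΣP(Period 0)·Q(Period 0) = 409.85×12 + 953.83×4 + 24.97×36 + 5.32×76 + 2.51×395 = 4918.2 + 3815.32 + 898.92 + 404.32 + 991.45 = 11028.21
Index = 11458.69 / 11028.21 × 100 = 103.9034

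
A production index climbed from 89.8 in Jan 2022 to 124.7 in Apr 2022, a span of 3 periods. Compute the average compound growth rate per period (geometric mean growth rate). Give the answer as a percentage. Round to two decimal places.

Growth factor = (124.7/89.8)^(1/3) = (1.388641)^(1/3) = 1.115655
Growth rate = 1.115655 − 1 = 0.115655 = 11.5655%

11.57%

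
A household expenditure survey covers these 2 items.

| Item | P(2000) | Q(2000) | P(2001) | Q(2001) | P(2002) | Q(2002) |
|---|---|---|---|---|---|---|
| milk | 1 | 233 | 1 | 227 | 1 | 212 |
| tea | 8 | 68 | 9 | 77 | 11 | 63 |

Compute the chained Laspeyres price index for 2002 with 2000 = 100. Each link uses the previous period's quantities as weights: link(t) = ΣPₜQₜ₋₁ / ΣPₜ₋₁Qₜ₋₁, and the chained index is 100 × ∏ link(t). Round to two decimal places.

126.96

Link 2000→2001:
ΣP(2001)Q(2000) = 1×233 + 9×68 = 233 + 612 = 845
ΣP(2000)Q(2000) = 1×233 + 8×68 = 233 + 544 = 777
link = 845/777 = 1.087516
Link 2001→2002:
ΣP(2002)Q(2001) = 1×227 + 11×77 = 227 + 847 = 1074
ΣP(2001)Q(2001) = 1×227 + 9×77 = 227 + 693 = 920
link = 1074/920 = 1.167391
Chained index = 100 × 1.087516 × 1.167391 = 126.9557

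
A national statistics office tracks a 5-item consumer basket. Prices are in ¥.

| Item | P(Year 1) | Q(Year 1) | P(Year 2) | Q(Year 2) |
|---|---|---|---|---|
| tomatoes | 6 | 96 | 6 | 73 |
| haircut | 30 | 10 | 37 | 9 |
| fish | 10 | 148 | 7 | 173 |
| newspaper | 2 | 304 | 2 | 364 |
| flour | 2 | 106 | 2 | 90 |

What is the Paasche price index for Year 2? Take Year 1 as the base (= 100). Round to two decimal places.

86.37

Paasche price index uses current-period quantities as weights.
ΣP(Year 2)·Q(Year 2) = 6×73 + 37×9 + 7×173 + 2×364 + 2×90 = 438 + 333 + 1211 + 728 + 180 = 2890
ΣP(Year 1)·Q(Year 2) = 6×73 + 30×9 + 10×173 + 2×364 + 2×90 = 438 + 270 + 1730 + 728 + 180 = 3346
Index = 2890 / 3346 × 100 = 86.3718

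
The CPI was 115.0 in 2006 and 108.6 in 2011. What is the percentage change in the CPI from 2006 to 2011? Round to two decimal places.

Change = (108.6 − 115.0) / 115.0 × 100
       = -6.4 / 115.0 × 100 = -5.5652%

-5.57%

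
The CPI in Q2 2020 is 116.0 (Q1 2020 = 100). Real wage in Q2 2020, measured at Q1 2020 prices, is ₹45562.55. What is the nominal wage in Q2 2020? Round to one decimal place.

52852.6

Nominal = Real × (Index/100) = 45562.55 × (116.0/100)
        = 45562.55 × 1.160 = 52852.5580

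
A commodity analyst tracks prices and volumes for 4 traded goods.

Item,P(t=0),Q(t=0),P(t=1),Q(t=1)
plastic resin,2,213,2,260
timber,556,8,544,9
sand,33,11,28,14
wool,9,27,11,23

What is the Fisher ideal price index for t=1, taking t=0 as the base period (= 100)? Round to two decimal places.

98.05

Laspeyres component (base-period weights):
ΣP(t=1)Q(t=0) = 2×213 + 544×8 + 28×11 + 11×27 = 426 + 4352 + 308 + 297 = 5383
ΣP(t=0)Q(t=0) = 2×213 + 556×8 + 33×11 + 9×27 = 426 + 4448 + 363 + 243 = 5480
L = 5383 / 5480 × 100 = 98.2299
Paasche component (current-period weights):
ΣP(t=1)Q(t=1) = 2×260 + 544×9 + 28×14 + 11×23 = 520 + 4896 + 392 + 253 = 6061
ΣP(t=0)Q(t=1) = 2×260 + 556×9 + 33×14 + 9×23 = 520 + 5004 + 462 + 207 = 6193
P = 6061 / 6193 × 100 = 97.8686
Fisher = √(L × P) = √(98.2299 × 97.8686) = 98.0491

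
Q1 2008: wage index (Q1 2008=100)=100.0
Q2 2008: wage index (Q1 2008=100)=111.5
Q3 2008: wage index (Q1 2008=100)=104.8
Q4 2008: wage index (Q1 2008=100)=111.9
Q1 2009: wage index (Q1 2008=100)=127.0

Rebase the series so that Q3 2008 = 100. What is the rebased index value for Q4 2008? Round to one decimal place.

Rebased(Q4 2008) = 111.9 / 104.8 × 100 = 106.7748

106.8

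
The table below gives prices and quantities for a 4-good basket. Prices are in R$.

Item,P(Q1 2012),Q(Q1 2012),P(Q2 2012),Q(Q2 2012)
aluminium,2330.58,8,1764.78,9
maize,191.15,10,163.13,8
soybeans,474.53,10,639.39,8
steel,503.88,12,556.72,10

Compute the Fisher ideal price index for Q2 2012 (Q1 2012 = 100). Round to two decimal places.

Laspeyres component (base-period weights):
ΣP(Q2 2012)Q(Q1 2012) = 1764.78×8 + 163.13×10 + 639.39×10 + 556.72×12 = 14118.24 + 1631.3 + 6393.9 + 6680.64 = 28824.08
ΣP(Q1 2012)Q(Q1 2012) = 2330.58×8 + 191.15×10 + 474.53×10 + 503.88×12 = 18644.64 + 1911.5 + 4745.3 + 6046.56 = 31348
L = 28824.08 / 31348 × 100 = 91.9487
Paasche component (current-period weights):
ΣP(Q2 2012)Q(Q2 2012) = 1764.78×9 + 163.13×8 + 639.39×8 + 556.72×10 = 15883.02 + 1305.04 + 5115.12 + 5567.2 = 27870.38
ΣP(Q1 2012)Q(Q2 2012) = 2330.58×9 + 191.15×8 + 474.53×8 + 503.88×10 = 20975.22 + 1529.2 + 3796.24 + 5038.8 = 31339.46
P = 27870.38 / 31339.46 × 100 = 88.9306
Fisher = √(L × P) = √(91.9487 × 88.9306) = 90.4271

90.43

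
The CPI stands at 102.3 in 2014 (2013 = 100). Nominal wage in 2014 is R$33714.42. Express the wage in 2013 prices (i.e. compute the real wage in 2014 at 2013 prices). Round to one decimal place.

32956.4

Real = Nominal ÷ (Index/100) = 33714.42 ÷ (102.3/100)
     = 33714.42 ÷ 1.023 = 32956.4223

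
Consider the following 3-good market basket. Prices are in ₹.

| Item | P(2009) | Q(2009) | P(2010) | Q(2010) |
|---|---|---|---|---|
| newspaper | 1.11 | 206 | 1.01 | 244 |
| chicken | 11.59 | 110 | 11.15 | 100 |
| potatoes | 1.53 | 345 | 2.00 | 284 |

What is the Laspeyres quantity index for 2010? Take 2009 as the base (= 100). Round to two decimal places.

91.78

Laspeyres quantity index uses base-period prices as weights.
ΣP(2009)·Q(2010) = 1.11×244 + 11.59×100 + 1.53×284 = 270.84 + 1159 + 434.52 = 1864.36
ΣP(2009)·Q(2009) = 1.11×206 + 11.59×110 + 1.53×345 = 228.66 + 1274.9 + 527.85 = 2031.41
Index = 1864.36 / 2031.41 × 100 = 91.7766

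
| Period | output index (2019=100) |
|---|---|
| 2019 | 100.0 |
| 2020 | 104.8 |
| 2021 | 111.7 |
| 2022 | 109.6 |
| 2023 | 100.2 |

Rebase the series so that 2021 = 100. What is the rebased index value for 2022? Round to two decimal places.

Rebased(2022) = 109.6 / 111.7 × 100 = 98.1200

98.12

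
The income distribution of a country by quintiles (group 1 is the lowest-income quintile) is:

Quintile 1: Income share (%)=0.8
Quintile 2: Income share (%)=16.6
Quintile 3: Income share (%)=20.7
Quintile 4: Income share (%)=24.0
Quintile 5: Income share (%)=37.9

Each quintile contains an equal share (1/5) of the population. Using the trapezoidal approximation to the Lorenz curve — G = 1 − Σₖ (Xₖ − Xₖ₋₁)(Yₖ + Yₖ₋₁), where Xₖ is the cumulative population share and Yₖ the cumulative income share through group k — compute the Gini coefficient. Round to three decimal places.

0.326

Cumulative income shares Yₖ: 0.0080, 0.1740, 0.3810, 0.6210, 1.0000
Σ (Xₖ−Xₖ₋₁)(Yₖ+Yₖ₋₁) = (1/5)(0.0080+0.0000) + (1/5)(0.1740+0.0080) + (1/5)(0.3810+0.1740) + (1/5)(0.6210+0.3810) + (1/5)(1.0000+0.6210)
  = 0.0016 + 0.0364 + 0.1110 + 0.2004 + 0.3242 = 0.6736
G = 1 − 0.6736 = 0.3264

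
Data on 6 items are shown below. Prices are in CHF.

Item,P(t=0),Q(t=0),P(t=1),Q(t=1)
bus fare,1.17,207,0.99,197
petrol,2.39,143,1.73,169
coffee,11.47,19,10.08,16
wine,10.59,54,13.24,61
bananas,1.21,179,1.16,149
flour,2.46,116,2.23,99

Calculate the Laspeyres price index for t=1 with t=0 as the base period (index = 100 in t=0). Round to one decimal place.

97.3

Laspeyres price index uses base-period quantities as weights.
ΣP(t=1)·Q(t=0) = 0.99×207 + 1.73×143 + 10.08×19 + 13.24×54 + 1.16×179 + 2.23×116 = 204.93 + 247.39 + 191.52 + 714.96 + 207.64 + 258.68 = 1825.12
ΣP(t=0)·Q(t=0) = 1.17×207 + 2.39×143 + 11.47×19 + 10.59×54 + 1.21×179 + 2.46×116 = 242.19 + 341.77 + 217.93 + 571.86 + 216.59 + 285.36 = 1875.7
Index = 1825.12 / 1875.7 × 100 = 97.3034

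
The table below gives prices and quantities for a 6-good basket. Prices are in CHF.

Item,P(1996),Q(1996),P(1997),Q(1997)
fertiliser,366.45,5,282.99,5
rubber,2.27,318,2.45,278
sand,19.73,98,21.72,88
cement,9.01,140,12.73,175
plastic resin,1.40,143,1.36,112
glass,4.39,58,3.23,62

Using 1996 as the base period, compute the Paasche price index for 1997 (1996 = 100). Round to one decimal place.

Paasche price index uses current-period quantities as weights.
ΣP(1997)·Q(1997) = 282.99×5 + 2.45×278 + 21.72×88 + 12.73×175 + 1.36×112 + 3.23×62 = 1414.95 + 681.1 + 1911.36 + 2227.75 + 152.32 + 200.26 = 6587.74
ΣP(1996)·Q(1997) = 366.45×5 + 2.27×278 + 19.73×88 + 9.01×175 + 1.40×112 + 4.39×62 = 1832.25 + 631.06 + 1736.24 + 1576.75 + 156.8 + 272.18 = 6205.28
Index = 6587.74 / 6205.28 × 100 = 106.1635

106.2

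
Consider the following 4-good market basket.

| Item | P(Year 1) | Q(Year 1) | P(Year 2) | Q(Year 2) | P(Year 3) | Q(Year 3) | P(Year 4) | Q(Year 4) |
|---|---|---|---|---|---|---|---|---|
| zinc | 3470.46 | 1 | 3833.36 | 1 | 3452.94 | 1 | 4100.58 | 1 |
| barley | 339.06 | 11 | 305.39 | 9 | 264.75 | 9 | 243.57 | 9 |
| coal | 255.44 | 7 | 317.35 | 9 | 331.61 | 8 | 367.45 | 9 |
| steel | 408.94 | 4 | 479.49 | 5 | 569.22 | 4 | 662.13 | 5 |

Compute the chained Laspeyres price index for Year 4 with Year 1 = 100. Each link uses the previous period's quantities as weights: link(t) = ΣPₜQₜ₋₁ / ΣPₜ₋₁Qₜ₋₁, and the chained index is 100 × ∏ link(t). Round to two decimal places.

Link Year 1→Year 2:
ΣP(Year 2)Q(Year 1) = 3833.36×1 + 305.39×11 + 317.35×7 + 479.49×4 = 3833.36 + 3359.29 + 2221.45 + 1917.96 = 11332.06
ΣP(Year 1)Q(Year 1) = 3470.46×1 + 339.06×11 + 255.44×7 + 408.94×4 = 3470.46 + 3729.66 + 1788.08 + 1635.76 = 10623.96
link = 11332.06/10623.96 = 1.066651
Link Year 2→Year 3:
ΣP(Year 3)Q(Year 2) = 3452.94×1 + 264.75×9 + 331.61×9 + 569.22×5 = 3452.94 + 2382.75 + 2984.49 + 2846.1 = 11666.28
ΣP(Year 2)Q(Year 2) = 3833.36×1 + 305.39×9 + 317.35×9 + 479.49×5 = 3833.36 + 2748.51 + 2856.15 + 2397.45 = 11835.47
link = 11666.28/11835.47 = 0.985705
Link Year 3→Year 4:
ΣP(Year 4)Q(Year 3) = 4100.58×1 + 243.57×9 + 367.45×8 + 662.13×4 = 4100.58 + 2192.13 + 2939.6 + 2648.52 = 11880.83
ΣP(Year 3)Q(Year 3) = 3452.94×1 + 264.75×9 + 331.61×8 + 569.22×4 = 3452.94 + 2382.75 + 2652.88 + 2276.88 = 10765.45
link = 11880.83/10765.45 = 1.103607
Chained index = 100 × 1.066651 × 0.985705 × 1.103607 = 116.0336

116.03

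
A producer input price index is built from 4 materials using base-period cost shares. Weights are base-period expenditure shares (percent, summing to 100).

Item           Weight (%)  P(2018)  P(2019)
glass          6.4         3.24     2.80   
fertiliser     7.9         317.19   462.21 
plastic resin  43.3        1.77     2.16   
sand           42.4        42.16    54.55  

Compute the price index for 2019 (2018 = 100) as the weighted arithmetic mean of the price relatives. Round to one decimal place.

glass: 6.4 × (2.80/3.24) = 6.4 × 0.864198 = 5.5309
fertiliser: 7.9 × (462.21/317.19) = 7.9 × 1.457202 = 11.5119
plastic resin: 43.3 × (2.16/1.77) = 43.3 × 1.220339 = 52.8407
sand: 42.4 × (54.55/42.16) = 42.4 × 1.293880 = 54.8605
Index = Σ wᵢ·(p₁ᵢ/p₀ᵢ) = 5.5309 + 11.5119 + 52.8407 + 54.8605 = 124.7440

124.7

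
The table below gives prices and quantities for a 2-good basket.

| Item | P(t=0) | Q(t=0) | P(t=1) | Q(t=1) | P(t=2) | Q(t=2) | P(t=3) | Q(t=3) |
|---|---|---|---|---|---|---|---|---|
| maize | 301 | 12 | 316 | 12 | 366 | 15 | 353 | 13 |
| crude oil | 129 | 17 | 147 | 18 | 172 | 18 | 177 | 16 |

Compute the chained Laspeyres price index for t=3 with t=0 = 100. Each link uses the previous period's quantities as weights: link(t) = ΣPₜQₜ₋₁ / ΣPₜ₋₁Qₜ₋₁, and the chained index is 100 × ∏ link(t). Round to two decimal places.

Link t=0→t=1:
ΣP(t=1)Q(t=0) = 316×12 + 147×17 = 3792 + 2499 = 6291
ΣP(t=0)Q(t=0) = 301×12 + 129×17 = 3612 + 2193 = 5805
link = 6291/5805 = 1.083721
Link t=1→t=2:
ΣP(t=2)Q(t=1) = 366×12 + 172×18 = 4392 + 3096 = 7488
ΣP(t=1)Q(t=1) = 316×12 + 147×18 = 3792 + 2646 = 6438
link = 7488/6438 = 1.163094
Link t=2→t=3:
ΣP(t=3)Q(t=2) = 353×15 + 177×18 = 5295 + 3186 = 8481
ΣP(t=2)Q(t=2) = 366×15 + 172×18 = 5490 + 3096 = 8586
link = 8481/8586 = 0.987771
Chained index = 100 × 1.083721 × 1.163094 × 0.987771 = 124.5055

124.51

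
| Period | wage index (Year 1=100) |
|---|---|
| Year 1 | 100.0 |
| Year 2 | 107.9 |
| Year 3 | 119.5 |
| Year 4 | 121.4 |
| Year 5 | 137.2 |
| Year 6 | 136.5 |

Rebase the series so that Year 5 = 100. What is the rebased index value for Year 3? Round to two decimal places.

Rebased(Year 3) = 119.5 / 137.2 × 100 = 87.0991

87.10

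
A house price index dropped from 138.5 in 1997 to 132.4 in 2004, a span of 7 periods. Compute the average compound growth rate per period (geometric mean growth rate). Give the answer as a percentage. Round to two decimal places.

-0.64%

Growth factor = (132.4/138.5)^(1/7) = (0.955957)^(1/7) = 0.993586
Growth rate = 0.993586 − 1 = -0.006414 = -0.6414%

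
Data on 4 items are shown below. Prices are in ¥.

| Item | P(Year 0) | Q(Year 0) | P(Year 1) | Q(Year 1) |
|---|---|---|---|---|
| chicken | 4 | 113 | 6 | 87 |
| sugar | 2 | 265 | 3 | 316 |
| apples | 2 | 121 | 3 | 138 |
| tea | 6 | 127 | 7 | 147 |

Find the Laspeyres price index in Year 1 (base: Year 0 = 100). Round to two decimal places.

137.21

Laspeyres price index uses base-period quantities as weights.
ΣP(Year 1)·Q(Year 0) = 6×113 + 3×265 + 3×121 + 7×127 = 678 + 795 + 363 + 889 = 2725
ΣP(Year 0)·Q(Year 0) = 4×113 + 2×265 + 2×121 + 6×127 = 452 + 530 + 242 + 762 = 1986
Index = 2725 / 1986 × 100 = 137.2105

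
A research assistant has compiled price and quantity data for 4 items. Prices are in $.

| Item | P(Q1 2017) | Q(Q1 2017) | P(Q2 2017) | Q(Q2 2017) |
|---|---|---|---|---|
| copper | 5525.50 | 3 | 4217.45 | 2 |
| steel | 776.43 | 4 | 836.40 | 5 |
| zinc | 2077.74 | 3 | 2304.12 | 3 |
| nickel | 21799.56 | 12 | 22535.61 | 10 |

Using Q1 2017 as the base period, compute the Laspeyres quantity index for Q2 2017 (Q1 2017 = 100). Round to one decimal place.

83.2

Laspeyres quantity index uses base-period prices as weights.
ΣP(Q1 2017)·Q(Q2 2017) = 5525.50×2 + 776.43×5 + 2077.74×3 + 21799.56×10 = 11051 + 3882.15 + 6233.22 + 217995.6 = 239161.97
ΣP(Q1 2017)·Q(Q1 2017) = 5525.50×3 + 776.43×4 + 2077.74×3 + 21799.56×12 = 16576.5 + 3105.72 + 6233.22 + 261594.72 = 287510.16
Index = 239161.97 / 287510.16 × 100 = 83.1838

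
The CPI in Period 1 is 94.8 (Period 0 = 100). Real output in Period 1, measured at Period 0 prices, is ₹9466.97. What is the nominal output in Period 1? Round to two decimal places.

8974.69

Nominal = Real × (Index/100) = 9466.97 × (94.8/100)
        = 9466.97 × 0.948 = 8974.6876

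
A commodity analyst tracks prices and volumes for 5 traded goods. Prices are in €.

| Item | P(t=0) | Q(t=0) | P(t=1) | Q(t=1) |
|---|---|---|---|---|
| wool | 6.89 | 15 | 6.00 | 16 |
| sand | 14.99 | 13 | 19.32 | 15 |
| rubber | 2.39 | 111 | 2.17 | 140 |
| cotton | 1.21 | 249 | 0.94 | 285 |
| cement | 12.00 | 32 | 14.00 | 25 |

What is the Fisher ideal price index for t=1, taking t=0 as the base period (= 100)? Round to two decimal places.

Laspeyres component (base-period weights):
ΣP(t=1)Q(t=0) = 6.00×15 + 19.32×13 + 2.17×111 + 0.94×249 + 14.00×32 = 90 + 251.16 + 240.87 + 234.06 + 448 = 1264.09
ΣP(t=0)Q(t=0) = 6.89×15 + 14.99×13 + 2.39×111 + 1.21×249 + 12.00×32 = 103.35 + 194.87 + 265.29 + 301.29 + 384 = 1248.8
L = 1264.09 / 1248.8 × 100 = 101.2244
Paasche component (current-period weights):
ΣP(t=1)Q(t=1) = 6.00×16 + 19.32×15 + 2.17×140 + 0.94×285 + 14.00×25 = 96 + 289.8 + 303.8 + 267.9 + 350 = 1307.5
ΣP(t=0)Q(t=1) = 6.89×16 + 14.99×15 + 2.39×140 + 1.21×285 + 12.00×25 = 110.24 + 224.85 + 334.6 + 344.85 + 300 = 1314.54
P = 1307.5 / 1314.54 × 100 = 99.4645
Fisher = √(L × P) = √(101.2244 × 99.4645) = 100.3406

100.34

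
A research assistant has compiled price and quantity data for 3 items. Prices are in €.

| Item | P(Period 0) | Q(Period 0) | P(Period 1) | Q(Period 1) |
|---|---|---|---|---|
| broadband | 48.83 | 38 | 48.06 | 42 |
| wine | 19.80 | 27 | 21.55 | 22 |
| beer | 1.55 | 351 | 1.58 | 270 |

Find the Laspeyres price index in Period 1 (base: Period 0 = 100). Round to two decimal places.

100.97

Laspeyres price index uses base-period quantities as weights.
ΣP(Period 1)·Q(Period 0) = 48.06×38 + 21.55×27 + 1.58×351 = 1826.28 + 581.85 + 554.58 = 2962.71
ΣP(Period 0)·Q(Period 0) = 48.83×38 + 19.80×27 + 1.55×351 = 1855.54 + 534.6 + 544.05 = 2934.19
Index = 2962.71 / 2934.19 × 100 = 100.9720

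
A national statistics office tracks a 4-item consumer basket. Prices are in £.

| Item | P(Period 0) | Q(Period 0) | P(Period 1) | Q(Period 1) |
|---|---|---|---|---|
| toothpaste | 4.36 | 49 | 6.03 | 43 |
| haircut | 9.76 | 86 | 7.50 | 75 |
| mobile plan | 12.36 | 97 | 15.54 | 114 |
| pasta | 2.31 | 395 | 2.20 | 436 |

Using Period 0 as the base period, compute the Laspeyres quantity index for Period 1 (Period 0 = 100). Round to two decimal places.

105.41

Laspeyres quantity index uses base-period prices as weights.
ΣP(Period 0)·Q(Period 1) = 4.36×43 + 9.76×75 + 12.36×114 + 2.31×436 = 187.48 + 732 + 1409.04 + 1007.16 = 3335.68
ΣP(Period 0)·Q(Period 0) = 4.36×49 + 9.76×86 + 12.36×97 + 2.31×395 = 213.64 + 839.36 + 1198.92 + 912.45 = 3164.37
Index = 3335.68 / 3164.37 × 100 = 105.4137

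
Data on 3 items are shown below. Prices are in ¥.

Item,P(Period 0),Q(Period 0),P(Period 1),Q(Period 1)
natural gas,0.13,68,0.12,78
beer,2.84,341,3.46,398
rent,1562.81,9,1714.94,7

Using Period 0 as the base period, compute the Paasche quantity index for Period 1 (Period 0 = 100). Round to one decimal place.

80.6

Paasche quantity index uses current-period prices as weights.
ΣP(Period 1)·Q(Period 1) = 0.12×78 + 3.46×398 + 1714.94×7 = 9.36 + 1377.08 + 12004.58 = 13391.02
ΣP(Period 1)·Q(Period 0) = 0.12×68 + 3.46×341 + 1714.94×9 = 8.16 + 1179.86 + 15434.46 = 16622.48
Index = 13391.02 / 16622.48 × 100 = 80.5597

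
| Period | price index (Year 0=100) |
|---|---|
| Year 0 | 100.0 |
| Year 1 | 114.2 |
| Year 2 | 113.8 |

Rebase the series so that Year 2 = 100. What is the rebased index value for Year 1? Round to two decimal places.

100.35

Rebased(Year 1) = 114.2 / 113.8 × 100 = 100.3515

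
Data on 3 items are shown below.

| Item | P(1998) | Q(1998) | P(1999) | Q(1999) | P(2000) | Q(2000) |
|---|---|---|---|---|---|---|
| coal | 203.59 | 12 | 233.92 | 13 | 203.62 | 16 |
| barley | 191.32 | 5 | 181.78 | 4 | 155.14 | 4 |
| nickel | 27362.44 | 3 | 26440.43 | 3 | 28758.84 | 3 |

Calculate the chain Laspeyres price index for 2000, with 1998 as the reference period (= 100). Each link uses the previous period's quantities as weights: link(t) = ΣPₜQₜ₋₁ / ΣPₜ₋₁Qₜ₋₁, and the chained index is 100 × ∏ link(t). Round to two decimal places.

104.68

Link 1998→1999:
ΣP(1999)Q(1998) = 233.92×12 + 181.78×5 + 26440.43×3 = 2807.04 + 908.9 + 79321.29 = 83037.23
ΣP(1998)Q(1998) = 203.59×12 + 191.32×5 + 27362.44×3 = 2443.08 + 956.6 + 82087.32 = 85487
link = 83037.23/85487 = 0.971343
Link 1999→2000:
ΣP(2000)Q(1999) = 203.62×13 + 155.14×4 + 28758.84×3 = 2647.06 + 620.56 + 86276.52 = 89544.14
ΣP(1999)Q(1999) = 233.92×13 + 181.78×4 + 26440.43×3 = 3040.96 + 727.12 + 79321.29 = 83089.37
link = 89544.14/83089.37 = 1.077685
Chained index = 100 × 0.971343 × 1.077685 = 104.6802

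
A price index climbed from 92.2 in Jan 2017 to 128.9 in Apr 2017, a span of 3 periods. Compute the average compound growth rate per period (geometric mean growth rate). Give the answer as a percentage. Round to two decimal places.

11.82%

Growth factor = (128.9/92.2)^(1/3) = (1.398048)^(1/3) = 1.118169
Growth rate = 1.118169 − 1 = 0.118169 = 11.8169%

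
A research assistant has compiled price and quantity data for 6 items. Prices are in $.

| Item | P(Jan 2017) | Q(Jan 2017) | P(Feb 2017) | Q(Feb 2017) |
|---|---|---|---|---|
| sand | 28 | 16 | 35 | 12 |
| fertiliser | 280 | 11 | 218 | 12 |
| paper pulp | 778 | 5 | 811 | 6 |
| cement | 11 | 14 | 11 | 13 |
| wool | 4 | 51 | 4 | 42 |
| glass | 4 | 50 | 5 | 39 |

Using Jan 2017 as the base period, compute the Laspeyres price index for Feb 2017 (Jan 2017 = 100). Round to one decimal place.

Laspeyres price index uses base-period quantities as weights.
ΣP(Feb 2017)·Q(Jan 2017) = 35×16 + 218×11 + 811×5 + 11×14 + 4×51 + 5×50 = 560 + 2398 + 4055 + 154 + 204 + 250 = 7621
ΣP(Jan 2017)·Q(Jan 2017) = 28×16 + 280×11 + 778×5 + 11×14 + 4×51 + 4×50 = 448 + 3080 + 3890 + 154 + 204 + 200 = 7976
Index = 7621 / 7976 × 100 = 95.5491

95.5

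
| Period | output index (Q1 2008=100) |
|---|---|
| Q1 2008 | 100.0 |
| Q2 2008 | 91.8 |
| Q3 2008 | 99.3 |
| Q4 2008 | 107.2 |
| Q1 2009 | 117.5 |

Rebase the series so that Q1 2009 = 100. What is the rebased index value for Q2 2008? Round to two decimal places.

78.13

Rebased(Q2 2008) = 91.8 / 117.5 × 100 = 78.1277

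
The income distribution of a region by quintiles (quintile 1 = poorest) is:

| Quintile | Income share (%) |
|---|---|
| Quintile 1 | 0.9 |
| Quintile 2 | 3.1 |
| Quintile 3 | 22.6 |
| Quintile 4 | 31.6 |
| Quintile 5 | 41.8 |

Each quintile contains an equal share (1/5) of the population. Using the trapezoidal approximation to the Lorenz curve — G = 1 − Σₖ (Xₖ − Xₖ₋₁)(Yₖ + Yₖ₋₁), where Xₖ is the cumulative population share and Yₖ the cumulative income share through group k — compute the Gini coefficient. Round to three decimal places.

Cumulative income shares Yₖ: 0.0090, 0.0400, 0.2660, 0.5820, 1.0000
Σ (Xₖ−Xₖ₋₁)(Yₖ+Yₖ₋₁) = (1/5)(0.0090+0.0000) + (1/5)(0.0400+0.0090) + (1/5)(0.2660+0.0400) + (1/5)(0.5820+0.2660) + (1/5)(1.0000+0.5820)
  = 0.0018 + 0.0098 + 0.0612 + 0.1696 + 0.3164 = 0.5588
G = 1 − 0.5588 = 0.4412

0.441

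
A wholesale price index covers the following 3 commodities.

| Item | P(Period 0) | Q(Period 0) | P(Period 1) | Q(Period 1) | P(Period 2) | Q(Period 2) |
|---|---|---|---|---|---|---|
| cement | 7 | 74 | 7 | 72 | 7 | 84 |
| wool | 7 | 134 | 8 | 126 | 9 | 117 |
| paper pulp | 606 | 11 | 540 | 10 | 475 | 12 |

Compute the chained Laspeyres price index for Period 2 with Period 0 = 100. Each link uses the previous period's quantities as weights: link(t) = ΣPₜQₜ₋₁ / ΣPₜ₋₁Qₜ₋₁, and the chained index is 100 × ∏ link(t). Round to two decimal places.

Link Period 0→Period 1:
ΣP(Period 1)Q(Period 0) = 7×74 + 8×134 + 540×11 = 518 + 1072 + 5940 = 7530
ΣP(Period 0)Q(Period 0) = 7×74 + 7×134 + 606×11 = 518 + 938 + 6666 = 8122
link = 7530/8122 = 0.927112
Link Period 1→Period 2:
ΣP(Period 2)Q(Period 1) = 7×72 + 9×126 + 475×10 = 504 + 1134 + 4750 = 6388
ΣP(Period 1)Q(Period 1) = 7×72 + 8×126 + 540×10 = 504 + 1008 + 5400 = 6912
link = 6388/6912 = 0.924190
Chained index = 100 × 0.927112 × 0.924190 = 85.6827

85.68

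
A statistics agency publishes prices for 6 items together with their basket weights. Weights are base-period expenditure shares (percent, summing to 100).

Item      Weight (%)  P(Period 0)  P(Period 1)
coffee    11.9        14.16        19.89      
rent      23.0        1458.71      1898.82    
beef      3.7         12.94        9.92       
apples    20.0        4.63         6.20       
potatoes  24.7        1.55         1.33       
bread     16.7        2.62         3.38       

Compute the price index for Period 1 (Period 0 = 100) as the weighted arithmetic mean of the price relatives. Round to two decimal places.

119.01

coffee: 11.9 × (19.89/14.16) = 11.9 × 1.404661 = 16.7155
rent: 23.0 × (1898.82/1458.71) = 23.0 × 1.301712 = 29.9394
beef: 3.7 × (9.92/12.94) = 3.7 × 0.766615 = 2.8365
apples: 20.0 × (6.20/4.63) = 20.0 × 1.339093 = 26.7819
potatoes: 24.7 × (1.33/1.55) = 24.7 × 0.858065 = 21.1942
bread: 16.7 × (3.38/2.62) = 16.7 × 1.290076 = 21.5443
Index = Σ wᵢ·(p₁ᵢ/p₀ᵢ) = 16.7155 + 29.9394 + 2.8365 + 26.7819 + 21.1942 + 21.5443 = 119.0116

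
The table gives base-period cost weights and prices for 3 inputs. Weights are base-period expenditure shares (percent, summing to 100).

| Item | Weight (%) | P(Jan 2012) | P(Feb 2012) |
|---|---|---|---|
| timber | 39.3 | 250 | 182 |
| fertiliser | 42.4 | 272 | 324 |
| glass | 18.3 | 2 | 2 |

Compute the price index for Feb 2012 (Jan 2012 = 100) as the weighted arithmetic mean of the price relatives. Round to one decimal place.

97.4

timber: 39.3 × (182/250) = 39.3 × 0.728000 = 28.6104
fertiliser: 42.4 × (324/272) = 42.4 × 1.191176 = 50.5059
glass: 18.3 × (2/2) = 18.3 × 1.000000 = 18.3000
Index = Σ wᵢ·(p₁ᵢ/p₀ᵢ) = 28.6104 + 50.5059 + 18.3000 = 97.4163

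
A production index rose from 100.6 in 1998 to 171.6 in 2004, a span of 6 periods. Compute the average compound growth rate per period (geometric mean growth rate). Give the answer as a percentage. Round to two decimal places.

Growth factor = (171.6/100.6)^(1/6) = (1.705765)^(1/6) = 1.093083
Growth rate = 1.093083 − 1 = 0.093083 = 9.3083%

9.31%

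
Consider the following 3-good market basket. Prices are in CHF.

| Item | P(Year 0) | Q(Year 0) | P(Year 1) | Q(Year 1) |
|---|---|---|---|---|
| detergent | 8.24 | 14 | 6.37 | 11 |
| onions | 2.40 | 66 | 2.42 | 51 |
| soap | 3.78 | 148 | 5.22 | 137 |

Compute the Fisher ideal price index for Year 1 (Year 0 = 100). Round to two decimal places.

Laspeyres component (base-period weights):
ΣP(Year 1)Q(Year 0) = 6.37×14 + 2.42×66 + 5.22×148 = 89.18 + 159.72 + 772.56 = 1021.46
ΣP(Year 0)Q(Year 0) = 8.24×14 + 2.40×66 + 3.78×148 = 115.36 + 158.4 + 559.44 = 833.2
L = 1021.46 / 833.2 × 100 = 122.5948
Paasche component (current-period weights):
ΣP(Year 1)Q(Year 1) = 6.37×11 + 2.42×51 + 5.22×137 = 70.07 + 123.42 + 715.14 = 908.63
ΣP(Year 0)Q(Year 1) = 8.24×11 + 2.40×51 + 3.78×137 = 90.64 + 122.4 + 517.86 = 730.9
P = 908.63 / 730.9 × 100 = 124.3166
Fisher = √(L × P) = √(122.5948 × 124.3166) = 123.4527

123.45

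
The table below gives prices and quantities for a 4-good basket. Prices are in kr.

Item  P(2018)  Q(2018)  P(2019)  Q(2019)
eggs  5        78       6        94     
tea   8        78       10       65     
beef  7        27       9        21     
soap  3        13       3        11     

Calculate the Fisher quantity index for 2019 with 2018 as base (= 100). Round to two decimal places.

Laspeyres component (base-period weights):
ΣP(2018)Q(2019) = 5×94 + 8×65 + 7×21 + 3×11 = 470 + 520 + 147 + 33 = 1170
ΣP(2018)Q(2018) = 5×78 + 8×78 + 7×27 + 3×13 = 390 + 624 + 189 + 39 = 1242
L = 1170 / 1242 × 100 = 94.2029
Paasche component (current-period weights):
ΣP(2019)Q(2019) = 6×94 + 10×65 + 9×21 + 3×11 = 564 + 650 + 189 + 33 = 1436
ΣP(2019)Q(2018) = 6×78 + 10×78 + 9×27 + 3×13 = 468 + 780 + 243 + 39 = 1530
P = 1436 / 1530 × 100 = 93.8562
Fisher = √(L × P) = √(94.2029 × 93.8562) = 94.0294

94.03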